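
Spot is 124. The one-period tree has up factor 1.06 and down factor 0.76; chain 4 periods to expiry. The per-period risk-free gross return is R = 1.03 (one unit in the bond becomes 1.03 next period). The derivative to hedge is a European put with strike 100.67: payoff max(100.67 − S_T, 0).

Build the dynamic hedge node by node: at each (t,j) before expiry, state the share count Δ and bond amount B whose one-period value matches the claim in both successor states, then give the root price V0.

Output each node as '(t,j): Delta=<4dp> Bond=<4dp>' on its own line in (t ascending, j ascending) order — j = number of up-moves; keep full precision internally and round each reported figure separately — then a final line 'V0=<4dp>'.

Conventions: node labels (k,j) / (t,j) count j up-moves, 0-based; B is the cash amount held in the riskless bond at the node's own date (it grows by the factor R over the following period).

(0,0): Delta=-0.1363 Bond=17.9103
(1,0): Delta=-0.6875 Bond=70.3978
(1,1): Delta=-0.0923 Bond=12.6754
(2,0): Delta=-1.0000 Bond=94.8911
(2,1): Delta=-0.6626 Bond=70.0229
(2,2): Delta=-0.0469 Bond=6.7260
(3,0): Delta=-1.0000 Bond=97.7379
(3,1): Delta=-1.0000 Bond=97.7379
(3,2): Delta=-0.6357 Bond=69.2776
(3,3): Delta=0.0000 Bond=0.0000
V0=1.0147

The replicating-portfolio and risk-neutral prices coincide; use p* = (1.03−0.76)/(1.06−0.76) = 0.9000 for the latter.
Terminal payoffs: V(4,0)=59.3009, V(4,1)=42.9710, V(4,2)=20.1951, V(4,3)=0.0000, V(4,4)=0.0000
(3,0): S=54.4330. Δ = (V_up−V_dn)/(S_up−S_dn) = (42.9710−59.3009)/(57.6990−41.3691) = -1.0000. V = [p*·42.9710 + (1−p*)·59.3009]/1.03 = 43.3048. B = V − Δ·S = 97.7379.
(3,1): S=75.9197. Δ = (V_up−V_dn)/(S_up−S_dn) = (20.1951−42.9710)/(80.4749−57.6990) = -1.0000. V = [p*·20.1951 + (1−p*)·42.9710]/1.03 = 21.8181. B = V − Δ·S = 97.7379.
(3,2): S=105.8881. Δ = (V_up−V_dn)/(S_up−S_dn) = (0.0000−20.1951)/(112.2413−80.4749) = -0.6357. V = [p*·0.0000 + (1−p*)·20.1951]/1.03 = 1.9607. B = V − Δ·S = 69.2776.
(3,3): S=147.6860. Δ = (V_up−V_dn)/(S_up−S_dn) = (0.0000−0.0000)/(156.5471−112.2413) = 0.0000. V = [p*·0.0000 + (1−p*)·0.0000]/1.03 = 0.0000. B = V − Δ·S = 0.0000.
(2,0): S=71.6224. Δ = (V_up−V_dn)/(S_up−S_dn) = (21.8181−43.3048)/(75.9197−54.4330) = -1.0000. V = [p*·21.8181 + (1−p*)·43.3048]/1.03 = 23.2687. B = V − Δ·S = 94.8911.
(2,1): S=99.8944. Δ = (V_up−V_dn)/(S_up−S_dn) = (1.9607−21.8181)/(105.8881−75.9197) = -0.6626. V = [p*·1.9607 + (1−p*)·21.8181]/1.03 = 3.8315. B = V − Δ·S = 70.0229.
(2,2): S=139.3264. Δ = (V_up−V_dn)/(S_up−S_dn) = (0.0000−1.9607)/(147.6860−105.8881) = -0.0469. V = [p*·0.0000 + (1−p*)·1.9607]/1.03 = 0.1904. B = V − Δ·S = 6.7260.
(1,0): S=94.2400. Δ = (V_up−V_dn)/(S_up−S_dn) = (3.8315−23.2687)/(99.8944−71.6224) = -0.6875. V = [p*·3.8315 + (1−p*)·23.2687]/1.03 = 5.6070. B = V − Δ·S = 70.3978.
(1,1): S=131.4400. Δ = (V_up−V_dn)/(S_up−S_dn) = (0.1904−3.8315)/(139.3264−99.8944) = -0.0923. V = [p*·0.1904 + (1−p*)·3.8315]/1.03 = 0.5383. B = V − Δ·S = 12.6754.
(0,0): S=124.0000. Δ = (V_up−V_dn)/(S_up−S_dn) = (0.5383−5.6070)/(131.4400−94.2400) = -0.1363. V = [p*·0.5383 + (1−p*)·5.6070]/1.03 = 1.0147. B = V − Δ·S = 17.9103.
As a check, the time-0 holding Δ(0,0)·S0 + B(0,0) comes to 1.0147 — exactly V0.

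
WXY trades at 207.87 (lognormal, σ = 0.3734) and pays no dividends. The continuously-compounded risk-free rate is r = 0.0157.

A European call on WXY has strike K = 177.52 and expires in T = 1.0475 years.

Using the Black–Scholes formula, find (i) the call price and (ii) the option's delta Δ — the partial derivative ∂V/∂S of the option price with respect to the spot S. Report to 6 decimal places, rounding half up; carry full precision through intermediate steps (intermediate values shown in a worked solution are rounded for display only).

σ√T = 0.3734·√1.0475 = 0.382165
d₁ = (ln(S/K) + (r+σ²/2)T) / (σ√T) = (ln(207.87/177.52) + (0.0157+0.3734²/2)·1.0475) / 0.382165 = (0.157830 + 0.089471) / 0.382165 = 0.647103
d₂ = d₁ − σ√T = 0.647103 − 0.382165 = 0.264938
e^{−rT} = 0.983689
N(d₁) = 0.741218,  N(d₂) = 0.604471
Call price V = S·N(d₁) − K·e^{−rT}·N(d₂) = 154.076885 − 105.555476 = 48.521408
Δ = N(d₁) = 0.741218

price = 48.521408
Δ = 0.741218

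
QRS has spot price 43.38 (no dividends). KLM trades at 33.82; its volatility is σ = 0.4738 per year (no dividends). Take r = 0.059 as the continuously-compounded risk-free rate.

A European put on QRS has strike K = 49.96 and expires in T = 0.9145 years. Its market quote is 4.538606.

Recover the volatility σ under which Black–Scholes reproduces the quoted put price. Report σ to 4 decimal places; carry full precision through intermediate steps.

sigma = 0.1132

At σ = 0.1132 the Black–Scholes value reproduces the quote:
σ√T = 0.1132·√0.9145 = 0.108253
d₁ = (ln(S/K) + (r+σ²/2)T) / (σ√T) = (ln(43.38/49.96) + (0.059+0.1132²/2)·0.9145) / 0.108253 = (-0.141224 + 0.059815) / 0.108253 = -0.752032
d₂ = d₁ − σ√T = -0.752032 − 0.108253 = -0.860284
e^{−rT} = 0.947474
N(−d₁) = 0.773984,  N(−d₂) = 0.805184
V = K·e^{−rT}·N(−d₂) − S·N(−d₁) = 38.114031 − 33.575425 = 4.538606 (equal to the quote); since ∂V/∂σ > 0 for all σ, the implied volatility is unique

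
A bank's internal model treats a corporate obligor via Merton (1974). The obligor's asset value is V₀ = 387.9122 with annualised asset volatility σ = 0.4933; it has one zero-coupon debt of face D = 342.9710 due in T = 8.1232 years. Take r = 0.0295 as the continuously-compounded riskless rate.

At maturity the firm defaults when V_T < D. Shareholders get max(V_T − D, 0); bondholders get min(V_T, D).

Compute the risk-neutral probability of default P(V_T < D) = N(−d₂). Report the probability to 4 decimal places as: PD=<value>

PD=0.6718

With assets at 387.9122 and a single debt payment of 342.9710 at 8.1232 years:
d₁ = [ln(V₀/D) + (r + σ²/2)T] / (σ√T)
   = [ln(387.9122/342.9710) + (0.0295 + 0.5·0.4933²)·8.1232] / (0.4933·√8.1232)
   = [0.123133 + 1.228004] / 1.405966 = 0.961003
d₂ = d₁ − σ√T = 0.961003 − 1.405966 = -0.444963
risk-neutral PD = N(−d₂) = N(0.444963) = 0.671827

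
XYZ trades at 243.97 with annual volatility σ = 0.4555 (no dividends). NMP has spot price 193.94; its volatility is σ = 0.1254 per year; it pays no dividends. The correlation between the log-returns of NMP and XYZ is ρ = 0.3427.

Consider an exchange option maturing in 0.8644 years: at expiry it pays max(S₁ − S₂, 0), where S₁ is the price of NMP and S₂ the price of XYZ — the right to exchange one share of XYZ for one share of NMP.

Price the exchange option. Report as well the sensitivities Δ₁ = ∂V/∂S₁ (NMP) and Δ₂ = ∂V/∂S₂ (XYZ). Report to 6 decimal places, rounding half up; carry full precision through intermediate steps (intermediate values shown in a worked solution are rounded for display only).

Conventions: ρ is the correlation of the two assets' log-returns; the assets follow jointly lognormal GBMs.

exchange price = 15.069529
Δ1 = 0.353484
Δ2 = -0.219229

σ_eff = √(σ₁² + σ₂² − 2ρσ₁σ₂) = √(0.1254² + 0.4555² − 2·0.3427·0.1254·0.4555) = 0.429017
d₁ = (ln(S₁/S₂) + (q₂ − q₁ + σ_eff²/2)T) / (σ_eff√T) = (ln(193.94/243.97) + (0.0 − 0.0 + 0.092028)·0.8644) / 0.398870 = -0.375931
d₂ = d₁ − σ_eff√T = -0.375931 − 0.398870 = -0.774801
N(d₁) = 0.353484,  N(d₂) = 0.219229
V = S₁·e^{−q₁T}·N(d₁) − S₂·e^{−q₂T}·N(d₂) = 68.554732 − 53.485203 = 15.069529
Key observation: pricing in XYZ-units makes this a unit-strike call on the ratio S₁/S₂ — the risk-free rate cancels and cannot affect the value.
Δ₁ = e^{−q₁T}·N(d₁) = 0.353484;  Δ₂ = −e^{−q₂T}·N(d₂) = -0.219229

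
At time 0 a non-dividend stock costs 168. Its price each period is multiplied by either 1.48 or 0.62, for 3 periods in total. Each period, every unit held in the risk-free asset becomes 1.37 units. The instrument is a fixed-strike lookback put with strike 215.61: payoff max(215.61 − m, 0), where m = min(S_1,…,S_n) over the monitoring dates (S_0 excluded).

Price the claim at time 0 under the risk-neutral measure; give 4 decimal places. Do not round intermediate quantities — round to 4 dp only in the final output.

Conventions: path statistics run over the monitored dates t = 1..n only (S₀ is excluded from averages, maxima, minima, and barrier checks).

Risk-neutral up-probability p* = (R−d)/(u−d) = (1.37−0.62)/(1.48−0.62) = 0.8721; the claim prices as the p*-weighted sum of path payoffs discounted by R^3.
Enumerate all 2^3 = 8 price paths (U = up ×1.48, D = down ×0.62); each path with k up-moves has probability p*^k·(1−p*)^(3−k).
DDD: m=40.0391, payoff=175.5709, prob=0.002093
UDD: m=95.5772, payoff=120.0328, prob=0.014268
DUD: m=95.5772, payoff=120.0328, prob=0.014268
UUD: m=228.1521, payoff=0.0000, prob=0.097279
DDU: m=64.5792, payoff=151.0308, prob=0.014268
UDU: m=154.1568, payoff=61.4532, prob=0.097279
DUU: m=104.1600, payoff=111.4500, prob=0.097279
UUU: m=248.6400, payoff=0.0000, prob=0.663267
Price = Σ prob·payoff / R^3 = 22.767288 / 2.571353 = 8.8542

price = 8.8542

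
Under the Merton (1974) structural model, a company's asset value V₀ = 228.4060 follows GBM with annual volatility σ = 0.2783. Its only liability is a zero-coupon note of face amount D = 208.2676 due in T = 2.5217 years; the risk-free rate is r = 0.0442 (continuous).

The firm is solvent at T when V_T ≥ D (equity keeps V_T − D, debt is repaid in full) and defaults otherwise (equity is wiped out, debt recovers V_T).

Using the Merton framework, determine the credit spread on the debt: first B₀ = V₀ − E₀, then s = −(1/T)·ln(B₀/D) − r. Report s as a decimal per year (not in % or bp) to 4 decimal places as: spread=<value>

spread=0.0425

With assets at 228.4060 and a single debt payment of 208.2676 at 2.5217 years:
d₁ = [ln(V₀/D) + (r + σ²/2)T] / (σ√T)
   = [ln(228.4060/208.2676) + (0.0442 + 0.5·0.2783²)·2.5217] / (0.2783·√2.5217)
   = [0.092301 + 0.209113] / 0.441937 = 0.682030
d₂ = d₁ − σ√T = 0.682030 − 0.441937 = 0.240094
N(d₁) = 0.752390,  N(d₂) = 0.594871,  e^(−rT) = 0.894528
E₀ = V₀·N(d₁) − D·e^(−rT)·N(d₂)
   = 228.4060·0.752390 − 208.2676·0.894528·0.594871 = 61.025201
B₀ = V₀ − E₀ = 228.4060 − 61.025201 = 167.380799
spread = −(1/T)·ln(B₀/D) − r = −(1/2.5217)·ln(167.380799/208.2676) − 0.0442 = 0.04246865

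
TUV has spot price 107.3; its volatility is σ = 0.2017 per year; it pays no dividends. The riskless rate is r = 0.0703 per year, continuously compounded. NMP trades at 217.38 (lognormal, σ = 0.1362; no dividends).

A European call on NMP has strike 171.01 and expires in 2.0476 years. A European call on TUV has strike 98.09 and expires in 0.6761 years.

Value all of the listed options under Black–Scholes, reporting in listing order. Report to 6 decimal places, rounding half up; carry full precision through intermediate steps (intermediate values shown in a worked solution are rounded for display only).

price(NMP call K=171.01) = 69.617328
price(TUV call K=98.09) = 15.660820

[NMP call K=171.01]
σ√T = 0.1362·√2.0476 = 0.194895
d₁ = (ln(S/K) + (r+σ²/2)T) / (σ√T) = (ln(217.38/171.01) + (0.0703+0.1362²/2)·2.0476) / 0.194895 = (0.239925 + 0.162938) / 0.194895 = 2.067083
d₂ = d₁ − σ√T = 2.067083 − 0.194895 = 1.872188
e^{−rT} = 0.865934
N(d₁) = 0.980637,  N(d₂) = 0.969410
price = S·N(d₁) − K·e^{−rT}·N(d₂) = 213.170833 − 143.553506 = 69.617328
[TUV call K=98.09]
σ√T = 0.2017·√0.6761 = 0.165848
d₁ = (ln(S/K) + (r+σ²/2)T) / (σ√T) = (ln(107.3/98.09) + (0.0703+0.2017²/2)·0.6761) / 0.165848 = (0.089743 + 0.061283) / 0.165848 = 0.910626
d₂ = d₁ − σ√T = 0.910626 − 0.165848 = 0.744778
e^{−rT} = 0.953582
N(d₁) = 0.818754,  N(d₂) = 0.771797
price = S·N(d₁) − K·e^{−rT}·N(d₂) = 87.852281 − 72.191462 = 15.660820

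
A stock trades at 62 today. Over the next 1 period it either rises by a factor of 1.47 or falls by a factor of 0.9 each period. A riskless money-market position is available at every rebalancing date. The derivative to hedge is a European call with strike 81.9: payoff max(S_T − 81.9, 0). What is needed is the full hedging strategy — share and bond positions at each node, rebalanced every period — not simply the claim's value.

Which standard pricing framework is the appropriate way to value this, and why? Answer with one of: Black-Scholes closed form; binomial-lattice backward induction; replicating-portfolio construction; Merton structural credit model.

framework: replicating-portfolio construction

Key observation: the deliverable is the dynamic trading strategy on the 1-step tree (spot 62, moves 1.47 and 0.9), so the valuation must go through the node-by-node replicating-portfolio solve.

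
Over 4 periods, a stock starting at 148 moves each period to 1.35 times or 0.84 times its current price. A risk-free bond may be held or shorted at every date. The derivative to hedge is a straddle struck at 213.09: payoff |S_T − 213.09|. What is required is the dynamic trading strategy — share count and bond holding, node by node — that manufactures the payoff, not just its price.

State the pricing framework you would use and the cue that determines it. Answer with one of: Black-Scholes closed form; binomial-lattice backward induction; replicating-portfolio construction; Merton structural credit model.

Key observation: a price alone would not answer the question — the per-node share/bond construction on the spot-148, 1.35/0.84 tree is required, and only the replicating-portfolio method yields it.

framework: replicating-portfolio construction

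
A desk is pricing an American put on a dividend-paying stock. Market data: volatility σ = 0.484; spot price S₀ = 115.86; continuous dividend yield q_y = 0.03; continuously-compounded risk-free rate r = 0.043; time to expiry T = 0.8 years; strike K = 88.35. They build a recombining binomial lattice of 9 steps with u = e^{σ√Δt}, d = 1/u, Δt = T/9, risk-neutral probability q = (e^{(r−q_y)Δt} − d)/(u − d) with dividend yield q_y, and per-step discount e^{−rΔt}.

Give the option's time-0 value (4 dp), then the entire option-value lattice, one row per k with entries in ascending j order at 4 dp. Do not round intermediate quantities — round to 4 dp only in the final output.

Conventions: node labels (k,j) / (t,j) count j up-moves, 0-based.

Δt=0.08889  u=1.15523  d=0.86563  q=0.46798  discount=0.99619
step 9 (expiry): payoffs max(K−S,0) = 56.7337 46.1561 32.0397 13.2005 0.0000 0.0000 0.0000 0.0000 0.0000 0.0000
k=8: (k=8,j=0): S=36.5242, K−S=51.8258, hold=51.5860 ⇒ V=51.8258 exercise | (k=8,j=1): S=48.7438, K−S=39.6062, hold=39.3990 ⇒ V=39.6062 exercise | (k=8,j=2): S=65.0515, K−S=23.2985, hold=23.1347 ⇒ V=23.2985 exercise | (k=8,j=3): S=86.8151, K−S=1.5349, hold=6.9961 ⇒ V=6.9961 continue | (k=8,j=4): S=115.8600, K−S=0.0000, hold=0.0000 ⇒ V=0.0000 continue | (k=8,j=5): S=154.6222, K−S=0.0000, hold=0.0000 ⇒ V=0.0000 continue | (k=8,j=6): S=206.3526, K−S=0.0000, hold=0.0000 ⇒ V=0.0000 continue | (k=8,j=7): S=275.3899, K−S=0.0000, hold=0.0000 ⇒ V=0.0000 continue | (k=8,j=8): S=367.5245, K−S=0.0000, hold=0.0000 ⇒ V=0.0000 continue
k=7: (k=7,j=0): S=42.1939, K−S=46.1561, hold=45.9314 ⇒ V=46.1561 exercise | (k=7,j=1): S=56.3103, K−S=32.0397, hold=31.8526 ⇒ V=32.0397 exercise | (k=7,j=2): S=75.1495, K−S=13.2005, hold=15.6096 ⇒ V=15.6096 continue | (k=7,j=3): S=100.2916, K−S=0.0000, hold=3.7079 ⇒ V=3.7079 continue | (k=7,j=4): S=133.8451, K−S=0.0000, hold=0.0000 ⇒ V=0.0000 continue | (k=7,j=5): S=178.6244, K−S=0.0000, hold=0.0000 ⇒ V=0.0000 continue | (k=7,j=6): S=238.3850, K−S=0.0000, hold=0.0000 ⇒ V=0.0000 continue | (k=7,j=7): S=318.1392, K−S=0.0000, hold=0.0000 ⇒ V=0.0000 continue
k=6: (k=6,j=0): S=48.7438, K−S=39.6062, hold=39.3990 ⇒ V=39.6062 exercise | (k=6,j=1): S=65.0515, K−S=23.2985, hold=24.2578 ⇒ V=24.2578 continue | (k=6,j=2): S=86.8151, K−S=1.5349, hold=10.0015 ⇒ V=10.0015 continue | (k=6,j=3): S=115.8600, K−S=0.0000, hold=1.9651 ⇒ V=1.9651 continue | (k=6,j=4): S=154.6222, K−S=0.0000, hold=0.0000 ⇒ V=0.0000 continue | (k=6,j=5): S=206.3526, K−S=0.0000, hold=0.0000 ⇒ V=0.0000 continue | (k=6,j=6): S=275.3899, K−S=0.0000, hold=0.0000 ⇒ V=0.0000 continue
k=5: (k=5,j=0): S=56.3103, K−S=32.0397, hold=32.2998 ⇒ V=32.2998 continue | (k=5,j=1): S=75.1495, K−S=13.2005, hold=17.5191 ⇒ V=17.5191 continue | (k=5,j=2): S=100.2916, K−S=0.0000, hold=6.2168 ⇒ V=6.2168 continue | (k=5,j=3): S=133.8451, K−S=0.0000, hold=1.0415 ⇒ V=1.0415 continue | (k=5,j=4): S=178.6244, K−S=0.0000, hold=0.0000 ⇒ V=0.0000 continue | (k=5,j=5): S=238.3850, K−S=0.0000, hold=0.0000 ⇒ V=0.0000 continue
k=4: (k=4,j=0): S=65.0515, K−S=23.2985, hold=25.2859 ⇒ V=25.2859 continue | (k=4,j=1): S=86.8151, K−S=1.5349, hold=12.1832 ⇒ V=12.1832 continue | (k=4,j=2): S=115.8600, K−S=0.0000, hold=3.7804 ⇒ V=3.7804 continue | (k=4,j=3): S=154.6222, K−S=0.0000, hold=0.5520 ⇒ V=0.5520 continue | (k=4,j=4): S=206.3526, K−S=0.0000, hold=0.0000 ⇒ V=0.0000 continue
k=3: (k=3,j=0): S=75.1495, K−S=13.2005, hold=19.0810 ⇒ V=19.0810 continue | (k=3,j=1): S=100.2916, K−S=0.0000, hold=8.2194 ⇒ V=8.2194 continue | (k=3,j=2): S=133.8451, K−S=0.0000, hold=2.2609 ⇒ V=2.2609 continue | (k=3,j=3): S=178.6244, K−S=0.0000, hold=0.2925 ⇒ V=0.2925 continue
k=2: (k=2,j=0): S=86.8151, K−S=1.5349, hold=13.9446 ⇒ V=13.9446 continue | (k=2,j=1): S=115.8600, K−S=0.0000, hold=5.4102 ⇒ V=5.4102 continue | (k=2,j=2): S=154.6222, K−S=0.0000, hold=1.3347 ⇒ V=1.3347 continue
k=1: (k=1,j=0): S=100.2916, K−S=0.0000, hold=9.9127 ⇒ V=9.9127 continue | (k=1,j=1): S=133.8451, K−S=0.0000, hold=3.4896 ⇒ V=3.4896 continue
k=0: (k=0,j=0): S=115.8600, K−S=0.0000, hold=6.8805 ⇒ V=6.8805 continue

price = 6.8805
tree:
6.8805
9.9127 3.4896
13.9446 5.4102 1.3347
19.0810 8.2194 2.2609 0.2925
25.2859 12.1832 3.7804 0.5520 0.0000
32.2998 17.5191 6.2168 1.0415 0.0000 0.0000
39.6062 24.2578 10.0015 1.9651 0.0000 0.0000 0.0000
46.1561 32.0397 15.6096 3.7079 0.0000 0.0000 0.0000 0.0000
51.8258 39.6062 23.2985 6.9961 0.0000 0.0000 0.0000 0.0000 0.0000
56.7337 46.1561 32.0397 13.2005 0.0000 0.0000 0.0000 0.0000 0.0000 0.0000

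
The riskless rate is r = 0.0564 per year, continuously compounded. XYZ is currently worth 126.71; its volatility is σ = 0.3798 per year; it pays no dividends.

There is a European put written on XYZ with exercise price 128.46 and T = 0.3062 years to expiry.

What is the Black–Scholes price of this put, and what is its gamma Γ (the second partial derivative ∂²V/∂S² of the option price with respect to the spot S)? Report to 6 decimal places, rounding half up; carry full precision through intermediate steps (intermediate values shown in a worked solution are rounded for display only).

price = 10.362240
Γ = 0.014870

σ√T = 0.3798·√0.3062 = 0.210164
d₁ = (ln(S/K) + (r+σ²/2)T) / (σ√T) = (ln(126.71/128.46) + (0.0564+0.3798²/2)·0.3062) / 0.210164 = (-0.013717 + 0.039354) / 0.210164 = 0.121988
d₂ = d₁ − σ√T = 0.121988 − 0.210164 = -0.088175
e^{−rT} = 0.982879
N(−d₁) = 0.451454,  N(−d₂) = 0.535131
Put price V = K·e^{−rT}·N(−d₂) − S·N(−d₁) = 67.565997 − 57.203757 = 10.362240
φ(d₁) = (1/√(2π))·e^{−d₁²/2} = 0.395985
Γ = φ(d₁) / (S·σ·√T) = 0.014870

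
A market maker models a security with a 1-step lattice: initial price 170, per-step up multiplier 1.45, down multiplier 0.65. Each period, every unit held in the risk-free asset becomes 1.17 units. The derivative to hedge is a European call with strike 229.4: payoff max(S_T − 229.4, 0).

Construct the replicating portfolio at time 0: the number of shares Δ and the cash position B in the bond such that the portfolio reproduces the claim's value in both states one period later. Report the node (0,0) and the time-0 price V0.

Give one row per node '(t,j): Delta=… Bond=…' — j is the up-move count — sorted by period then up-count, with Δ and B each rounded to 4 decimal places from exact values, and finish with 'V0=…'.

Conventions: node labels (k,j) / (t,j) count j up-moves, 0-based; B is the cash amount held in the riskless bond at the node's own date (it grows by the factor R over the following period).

(0,0): Delta=0.1257 Bond=-11.8750
V0=9.5000

Arbitrage-free pricing uses the up-move probability p* = (R−d)/(u−d) = 0.6500, discounting each step at R = 1.17.
Terminal payoffs: V(1,0)=0.0000, V(1,1)=17.1000
  t=0,j=0: stock 170.0000 → up 246.5000 (V=17.1000), down 110.5000 (V=0.0000). Price 9.5000; hedge Δ=0.1257, bond B=-11.8750.
As a check, the time-0 holding Δ(0,0)·S0 + B(0,0) comes to 9.5000 — exactly V0.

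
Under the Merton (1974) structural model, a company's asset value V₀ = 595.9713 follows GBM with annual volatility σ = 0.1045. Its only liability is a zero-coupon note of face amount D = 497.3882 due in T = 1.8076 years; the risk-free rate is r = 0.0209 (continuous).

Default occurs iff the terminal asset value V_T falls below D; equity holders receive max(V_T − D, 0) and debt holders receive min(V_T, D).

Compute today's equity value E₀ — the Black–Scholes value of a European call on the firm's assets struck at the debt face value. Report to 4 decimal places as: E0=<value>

E0=118.9541

Work the structural quantities from V₀ = 595.9713 against face 497.3882:
d₁ = [ln(V₀/D) + (r + σ²/2)T] / (σ√T)
   = [ln(595.9713/497.3882) + (0.0209 + 0.5·0.1045²)·1.8076] / (0.1045·√1.8076)
   = [0.180822 + 0.047649] / 0.140497 = 1.626156
d₂ = d₁ − σ√T = 1.626156 − 0.140497 = 1.485659
N(d₁) = 0.948042,  N(d₂) = 0.931315,  e^(−rT) = 0.962926
E₀ = V₀·N(d₁) − D·e^(−rT)·N(d₂)
   = 595.9713·0.948042 − 497.3882·0.962926·0.931315 = 118.954105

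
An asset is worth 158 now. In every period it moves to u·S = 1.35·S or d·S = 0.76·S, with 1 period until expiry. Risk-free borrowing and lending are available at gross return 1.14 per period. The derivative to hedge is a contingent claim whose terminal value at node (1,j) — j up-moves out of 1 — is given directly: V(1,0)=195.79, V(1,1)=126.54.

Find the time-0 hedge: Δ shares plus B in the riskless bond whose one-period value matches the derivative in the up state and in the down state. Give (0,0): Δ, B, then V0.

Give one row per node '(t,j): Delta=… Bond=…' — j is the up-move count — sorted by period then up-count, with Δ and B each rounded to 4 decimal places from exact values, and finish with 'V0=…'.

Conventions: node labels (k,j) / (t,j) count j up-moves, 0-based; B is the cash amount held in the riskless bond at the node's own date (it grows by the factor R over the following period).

Since d<R<u, set p* = (R−d)/(u−d) = 0.6441; price each node as the discounted p*-expectation of its children.
Expiry values: V(1,0)=195.7900, V(1,1)=126.5400
Node (0,0) S=158.0000: V=(p*·126.5400+(1−p*)·195.7900)/1.14=132.6213; Δ=(126.5400−195.7900)/(213.3000−120.0800)=-0.7429; B=V−Δ·S=249.9942
Verification: the root portfolio costs Δ(0,0)·S0 + B(0,0) = 132.6213, matching V0.

(0,0): Delta=-0.7429 Bond=249.9942
V0=132.6213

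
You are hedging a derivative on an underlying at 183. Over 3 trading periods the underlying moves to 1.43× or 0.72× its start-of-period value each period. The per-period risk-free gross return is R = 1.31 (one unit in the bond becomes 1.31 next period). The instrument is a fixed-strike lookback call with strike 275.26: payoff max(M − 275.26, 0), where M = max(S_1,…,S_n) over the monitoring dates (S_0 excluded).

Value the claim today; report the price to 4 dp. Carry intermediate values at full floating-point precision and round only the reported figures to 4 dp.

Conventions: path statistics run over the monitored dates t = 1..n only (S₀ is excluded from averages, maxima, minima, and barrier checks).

No-arbitrage gives p* = (R−d)/(u−d) = 0.8310: enumerate every path, weight its payoff by its p*-probability, and discount by R^3.
Enumerate all 2^3 = 8 price paths (U = up ×1.43, D = down ×0.72); each path with k up-moves has probability p*^k·(1−p*)^(3−k).
DDD: M=131.7600, payoff=0.0000, prob=0.004828
UDD: M=261.6900, payoff=0.0000, prob=0.023738
DUD: M=188.4168, payoff=0.0000, prob=0.023738
UUD: M=374.2167, payoff=98.9567, prob=0.116711
DDU: M=135.6601, payoff=0.0000, prob=0.023738
UDU: M=269.4360, payoff=0.0000, prob=0.116711
DUU: M=269.4360, payoff=0.0000, prob=0.116711
UUU: M=535.1299, payoff=259.8699, prob=0.573827
Price = Σ prob·payoff / R^3 = 160.669651 / 2.248091 = 71.4694

price = 71.4694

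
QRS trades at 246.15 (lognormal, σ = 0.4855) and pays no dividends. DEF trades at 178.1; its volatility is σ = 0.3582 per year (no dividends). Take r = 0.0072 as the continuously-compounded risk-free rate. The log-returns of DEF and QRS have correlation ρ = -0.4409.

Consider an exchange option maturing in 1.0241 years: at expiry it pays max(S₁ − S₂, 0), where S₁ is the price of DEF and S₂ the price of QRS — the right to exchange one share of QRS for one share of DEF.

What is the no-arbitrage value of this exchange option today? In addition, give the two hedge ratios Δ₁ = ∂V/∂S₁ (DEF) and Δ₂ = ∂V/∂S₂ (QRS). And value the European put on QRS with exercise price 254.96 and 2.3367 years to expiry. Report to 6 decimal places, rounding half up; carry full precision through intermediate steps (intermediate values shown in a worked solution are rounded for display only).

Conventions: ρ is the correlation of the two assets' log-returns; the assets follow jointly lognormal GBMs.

exchange price = 31.785183
Δ1 = 0.467875
Δ2 = -0.209398
price(QRS put K=254.96) = 74.198669

σ_eff = √(σ₁² + σ₂² − 2ρσ₁σ₂) = √(0.3582² + 0.4855² − 2·-0.4409·0.3582·0.4855) = 0.719283
d₁ = (ln(S₁/S₂) + (q₂ − q₁ + σ_eff²/2)T) / (σ_eff√T) = (ln(178.1/246.15) + (0.0 − 0.0 + 0.258684)·1.0241) / 0.727899 = -0.080612
d₂ = d₁ − σ_eff√T = -0.080612 − 0.727899 = -0.808511
N(d₁) = 0.467875,  N(d₂) = 0.209398
V = S₁·e^{−q₁T}·N(d₁) − S₂·e^{−q₂T}·N(d₂) = 83.328553 − 51.543369 = 31.785183
Δ₁ = e^{−q₁T}·N(d₁) = 0.467875;  Δ₂ = −e^{−q₂T}·N(d₂) = -0.209398
[vanilla: QRS put K=254.96]
σ√T = 0.4855·√2.3367 = 0.742148
d₁ = (ln(S/K) + (r+σ²/2)T) / (σ√T) = (ln(246.15/254.96) + (0.0072+0.4855²/2)·2.3367) / 0.742148 = (-0.035166 + 0.292216) / 0.742148 = 0.346360
d₂ = d₁ − σ√T = 0.346360 − 0.742148 = -0.395788
e^{−rT} = 0.983316
N(−d₁) = 0.364536,  N(−d₂) = 0.653869
price = K·e^{−rT}·N(−d₂) − S·N(−d₁) = 163.929197 − 89.730527 = 74.198669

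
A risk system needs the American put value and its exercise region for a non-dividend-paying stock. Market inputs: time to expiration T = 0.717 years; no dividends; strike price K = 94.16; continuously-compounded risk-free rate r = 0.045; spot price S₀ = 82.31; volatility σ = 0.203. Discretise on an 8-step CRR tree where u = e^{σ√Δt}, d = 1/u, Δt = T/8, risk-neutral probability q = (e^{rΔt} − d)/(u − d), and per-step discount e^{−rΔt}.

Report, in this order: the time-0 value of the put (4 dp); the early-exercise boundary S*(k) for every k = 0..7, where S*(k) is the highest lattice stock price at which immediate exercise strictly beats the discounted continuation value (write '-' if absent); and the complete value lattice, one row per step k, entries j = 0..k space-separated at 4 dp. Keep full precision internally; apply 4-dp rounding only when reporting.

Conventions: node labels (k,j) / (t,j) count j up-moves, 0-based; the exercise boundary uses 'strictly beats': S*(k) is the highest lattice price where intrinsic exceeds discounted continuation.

price = 12.4282
boundary = - 77.4567 72.8896 77.4567 72.8896 77.4567 82.3100 87.4674
tree:
12.4282
16.7033 8.5479
21.2704 12.1721 5.2427
25.5682 16.7033 8.0514 2.6706
29.6125 21.2704 11.8879 4.5449 0.9478
33.4185 25.5682 16.7033 7.5007 1.8303 0.1341
37.0000 29.6125 21.2704 11.8500 3.5128 0.2793 0.0000
40.3703 33.4185 25.5682 16.7033 6.6926 0.5819 0.0000 0.0000
43.5419 37.0000 29.6125 21.2704 11.8500 1.2121 0.0000 0.0000 0.0000

Δt=0.08962  u=1.06266  d=0.94104  q=0.51804  discount=0.99597
step 8 (expiry): payoffs max(K−S,0) = 43.5419 37.0000 29.6125 21.2704 11.8500 1.2121 0.0000 0.0000 0.0000
step 7: (k=7,j=0): S=53.7897, K−S=40.3703, hold=39.9913 ⇒ V=40.3703 exercise | (k=7,j=1): S=60.7415, K−S=33.4185, hold=33.0395 ⇒ V=33.4185 exercise | (k=7,j=2): S=68.5918, K−S=25.5682, hold=25.1892 ⇒ V=25.5682 exercise | (k=7,j=3): S=77.4567, K−S=16.7033, hold=16.3243 ⇒ V=16.7033 exercise | (k=7,j=4): S=87.4674, K−S=6.6926, hold=6.3137 ⇒ V=6.6926 exercise | (k=7,j=5): S=98.7717, K−S=0.0000, hold=0.5819 ⇒ V=0.5819 continue | (k=7,j=6): S=111.5371, K−S=0.0000, hold=0.0000 ⇒ V=0.0000 continue | (k=7,j=7): S=125.9523, K−S=0.0000, hold=0.0000 ⇒ V=0.0000 continue  boundary S*=87.4674
step 6: (k=6,j=0): S=57.1600, K−S=37.0000, hold=36.6210 ⇒ V=37.0000 exercise | (k=6,j=1): S=64.5475, K−S=29.6125, hold=29.2336 ⇒ V=29.6125 exercise | (k=6,j=2): S=72.8896, K−S=21.2704, hold=20.8914 ⇒ V=21.2704 exercise | (k=6,j=3): S=82.3100, K−S=11.8500, hold=11.4710 ⇒ V=11.8500 exercise | (k=6,j=4): S=92.9479, K−S=1.2121, hold=3.5128 ⇒ V=3.5128 continue | (k=6,j=5): S=104.9606, K−S=0.0000, hold=0.2793 ⇒ V=0.2793 continue | (k=6,j=6): S=118.5258, K−S=0.0000, hold=0.0000 ⇒ V=0.0000 continue  boundary S*=82.3100
step 5: (k=5,j=0): S=60.7415, K−S=33.4185, hold=33.0395 ⇒ V=33.4185 exercise | (k=5,j=1): S=68.5918, K−S=25.5682, hold=25.1892 ⇒ V=25.5682 exercise | (k=5,j=2): S=77.4567, K−S=16.7033, hold=16.3243 ⇒ V=16.7033 exercise | (k=5,j=3): S=87.4674, K−S=6.6926, hold=7.5007 ⇒ V=7.5007 continue | (k=5,j=4): S=98.7717, K−S=0.0000, hold=1.8303 ⇒ V=1.8303 continue | (k=5,j=5): S=111.5371, K−S=0.0000, hold=0.1341 ⇒ V=0.1341 continue  boundary S*=77.4567
step 4: (k=4,j=0): S=64.5475, K−S=29.6125, hold=29.2336 ⇒ V=29.6125 exercise | (k=4,j=1): S=72.8896, K−S=21.2704, hold=20.8914 ⇒ V=21.2704 exercise | (k=4,j=2): S=82.3100, K−S=11.8500, hold=11.8879 ⇒ V=11.8879 continue | (k=4,j=3): S=92.9479, K−S=1.2121, hold=4.5449 ⇒ V=4.5449 continue | (k=4,j=4): S=104.9606, K−S=0.0000, hold=0.9478 ⇒ V=0.9478 continue  boundary S*=72.8896
step 3: (k=3,j=0): S=68.5918, K−S=25.5682, hold=25.1892 ⇒ V=25.5682 exercise | (k=3,j=1): S=77.4567, K−S=16.7033, hold=16.3438 ⇒ V=16.7033 exercise | (k=3,j=2): S=87.4674, K−S=6.6926, hold=8.0514 ⇒ V=8.0514 continue | (k=3,j=3): S=98.7717, K−S=0.0000, hold=2.6706 ⇒ V=2.6706 continue  boundary S*=77.4567
step 2: (k=2,j=0): S=72.8896, K−S=21.2704, hold=20.8914 ⇒ V=21.2704 exercise | (k=2,j=1): S=82.3100, K−S=11.8500, hold=12.1721 ⇒ V=12.1721 continue | (k=2,j=2): S=92.9479, K−S=1.2121, hold=5.2427 ⇒ V=5.2427 continue  boundary S*=72.8896
step 1: (k=1,j=0): S=77.4567, K−S=16.7033, hold=16.4904 ⇒ V=16.7033 exercise | (k=1,j=1): S=87.4674, K−S=6.6926, hold=8.5479 ⇒ V=8.5479 continue  boundary S*=77.4567
step 0: (k=0,j=0): S=82.3100, K−S=11.8500, hold=12.4282 ⇒ V=12.4282 continue  boundary S*=-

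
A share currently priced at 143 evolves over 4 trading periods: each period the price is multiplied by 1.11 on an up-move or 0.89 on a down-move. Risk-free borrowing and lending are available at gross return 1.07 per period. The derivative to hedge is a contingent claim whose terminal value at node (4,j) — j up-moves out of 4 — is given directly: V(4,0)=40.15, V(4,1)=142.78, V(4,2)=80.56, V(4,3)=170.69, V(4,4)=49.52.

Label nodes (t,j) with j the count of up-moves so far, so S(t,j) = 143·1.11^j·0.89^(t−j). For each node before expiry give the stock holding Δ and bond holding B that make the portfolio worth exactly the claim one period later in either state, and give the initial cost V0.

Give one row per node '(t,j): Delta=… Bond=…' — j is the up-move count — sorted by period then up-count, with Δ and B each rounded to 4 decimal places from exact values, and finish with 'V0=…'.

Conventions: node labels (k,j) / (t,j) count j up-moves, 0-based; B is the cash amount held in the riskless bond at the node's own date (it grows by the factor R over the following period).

(0,0): Delta=-0.9831 Bond=219.7165
(1,0): Delta=1.4105 Bond=-69.5349
(1,1): Delta=-1.4096 Bond=302.7926
(2,0): Delta=-1.2094 Bond=222.3556
(2,1): Delta=1.8773 Bond=-140.3485
(2,2): Delta=-1.9952 Bond=427.1739
(3,0): Delta=4.6275 Bond=-350.5000
(3,1): Delta=-2.2494 Bond=368.6805
(3,2): Delta=2.6126 Bond=-265.4737
(3,3): Delta=-2.8162 Bond=617.6427
V0=79.1365

Risk-neutral probability p* = (R−d)/(u−d) = (1.07−0.89)/(1.11−0.89) = 0.8182.
At maturity the claim pays: V(4,0)=40.1500, V(4,1)=142.7800, V(4,2)=80.5600, V(4,3)=170.6900, V(4,4)=49.5200
  t=3,j=0: stock 100.8106 → up 111.8997 (V=142.7800), down 89.7214 (V=40.1500). Price 116.0000; hedge Δ=4.6275, bond B=-350.5000.
  t=3,j=1: stock 125.7300 → up 139.5603 (V=80.5600), down 111.8997 (V=142.7800). Price 85.8624; hedge Δ=-2.2494, bond B=368.6805.
  t=3,j=2: stock 156.8094 → up 174.0584 (V=170.6900), down 139.5603 (V=80.5600). Price 144.2082; hedge Δ=2.6126, bond B=-265.4737.
  t=3,j=3: stock 195.5712 → up 217.0841 (V=49.5200), down 174.0584 (V=170.6900). Price 66.8700; hedge Δ=-2.8162, bond B=617.6427.
  t=2,j=0: stock 113.2703 → up 125.7300 (V=85.8624), down 100.8106 (V=116.0000). Price 85.3663; hedge Δ=-1.2094, bond B=222.3556.
  t=2,j=1: stock 141.2697 → up 156.8094 (V=144.2082), down 125.7300 (V=85.8624). Price 124.8597; hedge Δ=1.8773, bond B=-140.3485.
  t=2,j=2: stock 176.1903 → up 195.5712 (V=66.8700), down 156.8094 (V=144.2082). Price 75.6369; hedge Δ=-1.9952, bond B=427.1739.
  t=1,j=0: stock 127.2700 → up 141.2697 (V=124.8597), down 113.2703 (V=85.3663). Price 109.9804; hedge Δ=1.4105, bond B=-69.5349.
  t=1,j=1: stock 158.7300 → up 176.1903 (V=75.6369), down 141.2697 (V=124.8597). Price 79.0528; hedge Δ=-1.4096, bond B=302.7926.
  t=0,j=0: stock 143.0000 → up 158.7300 (V=79.0528), down 127.2700 (V=109.9804). Price 79.1365; hedge Δ=-0.9831, bond B=219.7165.
Check: Δ(0,0)·S0 + B(0,0) = 79.1365 = V0.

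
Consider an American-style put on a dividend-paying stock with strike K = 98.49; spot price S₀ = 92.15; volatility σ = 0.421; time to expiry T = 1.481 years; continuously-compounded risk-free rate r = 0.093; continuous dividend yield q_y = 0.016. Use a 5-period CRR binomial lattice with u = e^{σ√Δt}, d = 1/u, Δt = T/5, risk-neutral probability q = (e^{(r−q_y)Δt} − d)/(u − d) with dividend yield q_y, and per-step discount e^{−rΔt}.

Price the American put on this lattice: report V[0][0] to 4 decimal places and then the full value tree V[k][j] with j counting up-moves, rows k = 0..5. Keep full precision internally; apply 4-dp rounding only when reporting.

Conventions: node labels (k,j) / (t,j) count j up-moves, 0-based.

price = 17.8987
tree:
17.8987
27.3548 9.1833
40.2155 15.6722 3.0271
52.1484 25.8036 6.1359 0.0000
61.6379 40.2155 12.4372 0.0000 0.0000
69.1842 52.1484 25.2097 0.0000 0.0000 0.0000

Δt=0.29620, u=1.25750, d=0.79523, q=0.49287, disc=e^(-rΔt)=0.97283
k=5 terminal: V=max(K-S,0) → 69.1842 52.1484 25.2097 0.0000 0.0000 0.0000
k=4: j=0 S=36.8521 intr=61.6379 cont=59.1361 V=61.6379[EX]; j=1 S=58.2745 intr=40.2155 cont=37.8149 V=40.2155[EX]; j=2 S=92.1500 intr=6.3400 cont=12.4372 V=12.4372[hold]; j=3 S=145.7175 intr=0.0000 cont=0.0000 V=0.0000[hold]; j=4 S=230.4243 intr=0.0000 cont=0.0000 V=0.0000[hold]
k=3: j=0 S=46.3416 intr=52.1484 cont=49.6915 V=52.1484[EX]; j=1 S=73.2803 intr=25.2097 cont=25.8036 V=25.8036[hold]; j=2 S=115.8787 intr=0.0000 cont=6.1359 V=6.1359[hold]; j=3 S=183.2399 intr=0.0000 cont=0.0000 V=0.0000[hold]
k=2: j=0 S=58.2745 intr=40.2155 cont=38.0997 V=40.2155[EX]; j=1 S=92.1500 intr=6.3400 cont=15.6722 V=15.6722[hold]; j=2 S=145.7175 intr=0.0000 cont=3.0271 V=3.0271[hold]
k=1: j=0 S=73.2803 intr=25.2097 cont=27.3548 V=27.3548[hold]; j=1 S=115.8787 intr=0.0000 cont=9.1833 V=9.1833[hold]
k=0: j=0 S=92.1500 intr=6.3400 cont=17.8987 V=17.8987[hold]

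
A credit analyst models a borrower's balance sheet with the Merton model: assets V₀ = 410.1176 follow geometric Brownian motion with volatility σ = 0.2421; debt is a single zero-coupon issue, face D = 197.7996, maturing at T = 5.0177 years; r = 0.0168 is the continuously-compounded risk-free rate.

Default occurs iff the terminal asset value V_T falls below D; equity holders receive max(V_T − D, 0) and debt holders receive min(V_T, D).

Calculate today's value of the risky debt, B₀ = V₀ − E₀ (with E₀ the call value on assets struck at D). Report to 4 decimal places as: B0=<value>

Equity is a call on the firm's assets struck at D = 197.7996:
d₁ = [ln(V₀/D) + (r + σ²/2)T] / (σ√T)
   = [ln(410.1176/197.7996) + (0.0168 + 0.5·0.2421²)·5.0177] / (0.2421·√5.0177)
   = [0.729190 + 0.231347] / 0.542309 = 1.771197
d₂ = d₁ − σ√T = 1.771197 − 0.542309 = 1.228887
N(d₁) = 0.961736,  N(d₂) = 0.890443,  e^(−rT) = 0.919158
E₀ = V₀·N(d₁) − D·e^(−rT)·N(d₂)
   = 410.1176·0.961736 − 197.7996·0.919158·0.890443 = 232.534258
B₀ = V₀ − E₀ = 410.1176 − 232.534258 = 177.583342

B0=177.5833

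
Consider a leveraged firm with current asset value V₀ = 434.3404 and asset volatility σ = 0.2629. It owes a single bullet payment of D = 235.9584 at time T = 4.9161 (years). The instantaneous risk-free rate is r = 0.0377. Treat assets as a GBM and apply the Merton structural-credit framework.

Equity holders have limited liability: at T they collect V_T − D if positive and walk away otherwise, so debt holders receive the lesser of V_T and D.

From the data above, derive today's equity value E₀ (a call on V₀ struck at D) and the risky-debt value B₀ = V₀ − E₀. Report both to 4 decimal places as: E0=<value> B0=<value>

With assets at 434.3404 and a single debt payment of 235.9584 at 4.9161 years:
d₁ = [ln(V₀/D) + (r + σ²/2)T] / (σ√T)
   = [ln(434.3404/235.9584) + (0.0377 + 0.5·0.2629²)·4.9161] / (0.2629·√4.9161)
   = [0.610173 + 0.355229] / 0.582909 = 1.656178
d₂ = d₁ − σ√T = 1.656178 − 0.582909 = 1.073269
N(d₁) = 0.951157,  N(d₂) = 0.858425,  e^(−rT) = 0.830824
E₀ = V₀·N(d₁) − D·e^(−rT)·N(d₂)
   = 434.3404·0.951157 − 235.9584·0.830824·0.858425 = 244.840406
B₀ = V₀ − E₀ = 434.3404 − 244.840406 = 189.499994

E0=244.8404 B0=189.5000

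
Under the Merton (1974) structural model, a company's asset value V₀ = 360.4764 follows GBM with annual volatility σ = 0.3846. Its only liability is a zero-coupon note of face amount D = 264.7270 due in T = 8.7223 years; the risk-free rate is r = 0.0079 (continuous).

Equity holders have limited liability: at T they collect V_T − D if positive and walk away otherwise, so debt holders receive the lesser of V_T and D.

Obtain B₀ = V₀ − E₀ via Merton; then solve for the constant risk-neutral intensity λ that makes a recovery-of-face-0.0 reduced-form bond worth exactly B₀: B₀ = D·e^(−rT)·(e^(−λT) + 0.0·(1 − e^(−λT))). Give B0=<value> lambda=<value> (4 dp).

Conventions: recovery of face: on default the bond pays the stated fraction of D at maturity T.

With assets at 360.4764 and a single debt payment of 264.7270 at 8.7223 years:
d₁ = [ln(V₀/D) + (r + σ²/2)T] / (σ√T)
   = [ln(360.4764/264.7270) + (0.0079 + 0.5·0.3846²)·8.7223] / (0.3846·√8.7223)
   = [0.308727 + 0.713995] / 1.135860 = 0.900395
d₂ = d₁ − σ√T = 0.900395 − 1.135860 = -0.235465
N(d₁) = 0.816045,  N(d₂) = 0.406924,  e^(−rT) = 0.933414
E₀ = V₀·N(d₁) − D·e^(−rT)·N(d₂)
   = 360.4764·0.816045 − 264.7270·0.933414·0.406924 = 193.614062
B₀ = V₀ − E₀ = 360.4764 − 193.614062 = 166.862338
e^(−λT) = (B₀·e^(rT)/D − 0)/(1 − 0) = (166.8623·1.071336/264.7270 − 0)/1 = 0.67528260
λ = −ln(0.67528260)/8.7223 = 0.045014

B0=166.8623 lambda=0.0450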